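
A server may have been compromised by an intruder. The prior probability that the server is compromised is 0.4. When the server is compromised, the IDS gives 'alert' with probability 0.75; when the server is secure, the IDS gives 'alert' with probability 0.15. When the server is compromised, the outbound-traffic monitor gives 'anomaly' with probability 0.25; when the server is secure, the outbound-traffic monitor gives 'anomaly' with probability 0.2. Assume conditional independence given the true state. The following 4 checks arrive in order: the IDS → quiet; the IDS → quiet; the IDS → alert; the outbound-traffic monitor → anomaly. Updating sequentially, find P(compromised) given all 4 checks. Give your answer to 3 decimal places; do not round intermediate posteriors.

0.265

After the IDS='quiet': P(compromised) = 0.25·0.4000 / (0.25·0.4000 + 0.85·0.6000) ≈ 0.1639
After the IDS='quiet': P(compromised) = 0.25·0.1639 / (0.25·0.1639 + 0.85·0.8361) ≈ 0.0545
After the IDS='alert': P(compromised) = 0.75·0.0545 / (0.75·0.0545 + 0.15·0.9455) ≈ 0.2238
After the outbound-traffic monitor='anomaly': P(compromised) = 0.25·0.2238 / (0.25·0.2238 + 0.2·0.7762) ≈ 0.2649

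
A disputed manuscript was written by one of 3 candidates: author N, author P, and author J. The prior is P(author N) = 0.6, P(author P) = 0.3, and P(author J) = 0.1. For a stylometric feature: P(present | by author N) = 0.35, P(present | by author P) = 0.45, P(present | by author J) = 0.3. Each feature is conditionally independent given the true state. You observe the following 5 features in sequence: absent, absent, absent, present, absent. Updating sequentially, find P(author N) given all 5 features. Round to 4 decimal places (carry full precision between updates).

0.6572

After 'absent': normaliser = 0.65·0.6000 + 0.55·0.3000 + 0.7·0.1000; P(author N) ≈ 0.6240, P(author P) ≈ 0.2640, P(author J) ≈ 0.1120
After 'absent': normaliser = 0.65·0.6240 + 0.55·0.2640 + 0.7·0.1120; P(author N) ≈ 0.6446, P(author P) ≈ 0.2308, P(author J) ≈ 0.1246
After 'absent': normaliser = 0.65·0.6446 + 0.55·0.2308 + 0.7·0.1246; P(author N) ≈ 0.6618, P(author P) ≈ 0.2005, P(author J) ≈ 0.1378
After 'present': normaliser = 0.35·0.6618 + 0.45·0.2005 + 0.3·0.1378; P(author N) ≈ 0.6378, P(author P) ≈ 0.2484, P(author J) ≈ 0.1138
After 'absent': normaliser = 0.65·0.6378 + 0.55·0.2484 + 0.7·0.1138; P(author N) ≈ 0.6572, P(author P) ≈ 0.2166, P(author J) ≈ 0.1263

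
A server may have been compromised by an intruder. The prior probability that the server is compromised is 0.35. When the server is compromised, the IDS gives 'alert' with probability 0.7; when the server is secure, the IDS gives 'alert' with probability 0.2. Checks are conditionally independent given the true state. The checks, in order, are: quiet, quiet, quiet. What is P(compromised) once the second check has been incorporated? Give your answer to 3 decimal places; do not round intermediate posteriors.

After 'quiet': P(compromised) = 0.3·0.3500 / (0.3·0.3500 + 0.8·0.6500) ≈ 0.1680
After 'quiet': P(compromised) = 0.3·0.1680 / (0.3·0.1680 + 0.8·0.8320) ≈ 0.0704

0.070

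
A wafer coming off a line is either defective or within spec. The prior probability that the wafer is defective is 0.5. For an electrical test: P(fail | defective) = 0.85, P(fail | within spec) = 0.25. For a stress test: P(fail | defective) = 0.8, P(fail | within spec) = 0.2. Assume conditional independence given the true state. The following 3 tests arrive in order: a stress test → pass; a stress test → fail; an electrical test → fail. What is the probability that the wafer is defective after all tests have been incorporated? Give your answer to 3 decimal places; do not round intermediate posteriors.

Apply Bayes' rule sequentially, carrying P(defective) forward.
After a stress test='pass': P(defective) = 0.2·0.5000 / (0.2·0.5000 + 0.8·0.5000) ≈ 0.2000
After a stress test='fail': P(defective) = 0.8·0.2000 / (0.8·0.2000 + 0.2·0.8000) ≈ 0.5000
After an electrical test='fail': P(defective) = 0.85·0.5000 / (0.85·0.5000 + 0.25·0.5000) ≈ 0.7727

0.773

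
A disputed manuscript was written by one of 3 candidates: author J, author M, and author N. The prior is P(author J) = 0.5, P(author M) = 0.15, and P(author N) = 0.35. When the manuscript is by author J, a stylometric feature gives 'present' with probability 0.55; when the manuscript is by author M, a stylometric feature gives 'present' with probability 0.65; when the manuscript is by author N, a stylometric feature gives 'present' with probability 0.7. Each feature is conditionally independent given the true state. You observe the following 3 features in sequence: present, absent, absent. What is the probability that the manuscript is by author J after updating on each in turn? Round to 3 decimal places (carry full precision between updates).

0.621

Apply Bayes' rule sequentially, carrying P(author J) forward.
After 'present': normaliser = 0.55·0.5000 + 0.65·0.1500 + 0.7·0.3500; P(author J) ≈ 0.4453, P(author M) ≈ 0.1579, P(author N) ≈ 0.3968
After 'absent': normaliser = 0.45·0.4453 + 0.35·0.1579 + 0.3·0.3968; P(author J) ≈ 0.5348, P(author M) ≈ 0.1475, P(author N) ≈ 0.3177
After 'absent': normaliser = 0.45·0.5348 + 0.35·0.1475 + 0.3·0.3177; P(author J) ≈ 0.6209, P(author M) ≈ 0.1332, P(author N) ≈ 0.2459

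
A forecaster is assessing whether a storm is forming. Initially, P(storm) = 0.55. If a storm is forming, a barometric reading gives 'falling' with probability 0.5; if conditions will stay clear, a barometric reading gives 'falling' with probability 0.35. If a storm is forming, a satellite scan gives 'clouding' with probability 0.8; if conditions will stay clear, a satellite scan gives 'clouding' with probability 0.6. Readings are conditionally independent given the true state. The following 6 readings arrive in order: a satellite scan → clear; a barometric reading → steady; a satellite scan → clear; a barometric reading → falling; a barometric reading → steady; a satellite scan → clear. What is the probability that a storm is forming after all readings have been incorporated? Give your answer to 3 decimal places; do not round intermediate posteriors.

After a satellite scan='clear': P(storm) = 0.2·0.5500 / (0.2·0.5500 + 0.4·0.4500) ≈ 0.3793
After a barometric reading='steady': P(storm) = 0.5·0.3793 / (0.5·0.3793 + 0.65·0.6207) ≈ 0.3198
After a satellite scan='clear': P(storm) = 0.2·0.3198 / (0.2·0.3198 + 0.4·0.6802) ≈ 0.1903
After a barometric reading='falling': P(storm) = 0.5·0.1903 / (0.5·0.1903 + 0.35·0.8097) ≈ 0.2514
After a barometric reading='steady': P(storm) = 0.5·0.2514 / (0.5·0.2514 + 0.65·0.7486) ≈ 0.2053
After a satellite scan='clear': P(storm) = 0.2·0.2053 / (0.2·0.2053 + 0.4·0.7947) ≈ 0.1144

0.114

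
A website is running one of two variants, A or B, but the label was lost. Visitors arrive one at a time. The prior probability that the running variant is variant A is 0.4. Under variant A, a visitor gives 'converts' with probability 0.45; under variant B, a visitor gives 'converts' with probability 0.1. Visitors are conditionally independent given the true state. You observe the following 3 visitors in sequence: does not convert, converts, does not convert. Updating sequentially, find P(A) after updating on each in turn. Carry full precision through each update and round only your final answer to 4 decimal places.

0.5284

After 'does not convert': P(A) = 0.55·0.4000 / (0.55·0.4000 + 0.9·0.6000) ≈ 0.2895
After 'converts': P(A) = 0.45·0.2895 / (0.45·0.2895 + 0.1·0.7105) ≈ 0.6471
After 'does not convert': P(A) = 0.55·0.6471 / (0.55·0.6471 + 0.9·0.3529) ≈ 0.5284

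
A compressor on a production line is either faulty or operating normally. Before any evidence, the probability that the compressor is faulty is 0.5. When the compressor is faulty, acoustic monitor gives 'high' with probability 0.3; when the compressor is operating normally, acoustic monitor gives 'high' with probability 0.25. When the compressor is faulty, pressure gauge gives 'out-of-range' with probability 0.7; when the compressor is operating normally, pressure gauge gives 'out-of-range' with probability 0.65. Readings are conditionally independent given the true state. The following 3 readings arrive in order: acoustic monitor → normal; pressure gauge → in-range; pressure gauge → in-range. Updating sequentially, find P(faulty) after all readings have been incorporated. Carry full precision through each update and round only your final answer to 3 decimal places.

0.407

After acoustic monitor='normal': P(faulty) = 0.7·0.5000 / (0.7·0.5000 + 0.75·0.5000) ≈ 0.4828
After pressure gauge='in-range': P(faulty) = 0.3·0.4828 / (0.3·0.4828 + 0.35·0.5172) ≈ 0.4444
After pressure gauge='in-range': P(faulty) = 0.3·0.4444 / (0.3·0.4444 + 0.35·0.5556) ≈ 0.4068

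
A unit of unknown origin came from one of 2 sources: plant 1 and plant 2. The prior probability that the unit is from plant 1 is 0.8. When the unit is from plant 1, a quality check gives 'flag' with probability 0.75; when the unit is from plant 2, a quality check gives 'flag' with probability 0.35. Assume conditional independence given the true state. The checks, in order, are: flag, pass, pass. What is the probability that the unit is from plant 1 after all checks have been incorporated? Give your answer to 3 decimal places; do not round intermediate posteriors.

After 'flag': P(plant 1) = 0.75·0.8000 / (0.75·0.8000 + 0.35·0.2000) ≈ 0.8955
After 'pass': P(plant 1) = 0.25·0.8955 / (0.25·0.8955 + 0.65·0.1045) ≈ 0.7673
After 'pass': P(plant 1) = 0.25·0.7673 / (0.25·0.7673 + 0.65·0.2327) ≈ 0.5591

0.559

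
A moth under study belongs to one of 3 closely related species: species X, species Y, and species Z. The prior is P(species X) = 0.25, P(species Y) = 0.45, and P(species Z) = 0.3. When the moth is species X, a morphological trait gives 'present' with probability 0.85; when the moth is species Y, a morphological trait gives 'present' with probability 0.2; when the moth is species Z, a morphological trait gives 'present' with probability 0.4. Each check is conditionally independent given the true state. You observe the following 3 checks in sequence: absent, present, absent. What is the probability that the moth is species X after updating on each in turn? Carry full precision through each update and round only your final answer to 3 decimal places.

After 'absent': normaliser = 0.15·0.2500 + 0.8·0.4500 + 0.6·0.3000; P(species X) ≈ 0.0649, P(species Y) ≈ 0.6234, P(species Z) ≈ 0.3117
After 'present': normaliser = 0.85·0.0649 + 0.2·0.6234 + 0.4·0.3117; P(species X) ≈ 0.1812, P(species Y) ≈ 0.4094, P(species Z) ≈ 0.4094
After 'absent': normaliser = 0.15·0.1812 + 0.8·0.4094 + 0.6·0.4094; P(species X) ≈ 0.0453, P(species Y) ≈ 0.5456, P(species Z) ≈ 0.4092

0.045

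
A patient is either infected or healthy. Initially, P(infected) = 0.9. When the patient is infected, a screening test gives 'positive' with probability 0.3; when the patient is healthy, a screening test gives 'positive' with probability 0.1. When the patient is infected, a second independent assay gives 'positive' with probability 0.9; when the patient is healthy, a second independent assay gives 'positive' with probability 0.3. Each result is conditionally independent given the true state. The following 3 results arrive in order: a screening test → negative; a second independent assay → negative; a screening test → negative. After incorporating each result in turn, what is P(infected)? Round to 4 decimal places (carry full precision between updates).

Apply Bayes' rule sequentially, carrying P(infected) forward.
After a screening test='negative': P(infected) = 0.7·0.9000 / (0.7·0.9000 + 0.9·0.1000) ≈ 0.8750
After a second independent assay='negative': P(infected) = 0.1·0.8750 / (0.1·0.8750 + 0.7·0.1250) ≈ 0.5000
After a screening test='negative': P(infected) = 0.7·0.5000 / (0.7·0.5000 + 0.9·0.5000) ≈ 0.4375

0.4375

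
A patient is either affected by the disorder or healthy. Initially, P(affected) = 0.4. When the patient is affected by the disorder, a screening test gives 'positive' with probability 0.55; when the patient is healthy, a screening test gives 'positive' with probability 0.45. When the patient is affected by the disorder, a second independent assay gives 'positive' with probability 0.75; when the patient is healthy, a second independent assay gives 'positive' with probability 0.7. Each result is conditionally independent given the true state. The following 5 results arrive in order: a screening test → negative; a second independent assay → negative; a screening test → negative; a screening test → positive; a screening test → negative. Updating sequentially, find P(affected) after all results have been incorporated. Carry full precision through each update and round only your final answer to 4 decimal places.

0.2711

After a screening test='negative': P(affected) = 0.45·0.4000 / (0.45·0.4000 + 0.55·0.6000) ≈ 0.3529
After a second independent assay='negative': P(affected) = 0.25·0.3529 / (0.25·0.3529 + 0.3·0.6471) ≈ 0.3125
After a screening test='negative': P(affected) = 0.45·0.3125 / (0.45·0.3125 + 0.55·0.6875) ≈ 0.2711
After a screening test='positive': P(affected) = 0.55·0.2711 / (0.55·0.2711 + 0.45·0.7289) ≈ 0.3125
After a screening test='negative': P(affected) = 0.45·0.3125 / (0.45·0.3125 + 0.55·0.6875) ≈ 0.2711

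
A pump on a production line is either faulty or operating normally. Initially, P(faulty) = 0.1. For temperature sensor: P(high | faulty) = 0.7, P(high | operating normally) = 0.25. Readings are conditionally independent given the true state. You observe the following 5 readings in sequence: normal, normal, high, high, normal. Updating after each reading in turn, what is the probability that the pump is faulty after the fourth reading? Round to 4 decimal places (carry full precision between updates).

0.1223

Each posterior becomes the prior for the next update.
After 'normal': P(faulty) = 0.3·0.1000 / (0.3·0.1000 + 0.75·0.9000) ≈ 0.0426
After 'normal': P(faulty) = 0.3·0.0426 / (0.3·0.0426 + 0.75·0.9574) ≈ 0.0175
After 'high': P(faulty) = 0.7·0.0175 / (0.7·0.0175 + 0.25·0.9825) ≈ 0.0474
After 'high': P(faulty) = 0.7·0.0474 / (0.7·0.0474 + 0.25·0.9526) ≈ 0.1223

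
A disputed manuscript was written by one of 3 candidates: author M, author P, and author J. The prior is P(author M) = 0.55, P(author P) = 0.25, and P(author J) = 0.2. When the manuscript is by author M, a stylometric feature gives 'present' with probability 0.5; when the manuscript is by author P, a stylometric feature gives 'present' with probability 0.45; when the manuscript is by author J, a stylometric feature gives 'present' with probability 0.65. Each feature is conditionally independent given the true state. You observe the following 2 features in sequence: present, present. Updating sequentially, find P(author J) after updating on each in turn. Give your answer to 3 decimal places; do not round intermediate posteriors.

After 'present': normaliser = 0.5·0.5500 + 0.45·0.2500 + 0.65·0.2000; P(author M) ≈ 0.5314, P(author P) ≈ 0.2174, P(author J) ≈ 0.2512
After 'present': normaliser = 0.5·0.5314 + 0.45·0.2174 + 0.65·0.2512; P(author M) ≈ 0.5044, P(author P) ≈ 0.1857, P(author J) ≈ 0.3099

0.310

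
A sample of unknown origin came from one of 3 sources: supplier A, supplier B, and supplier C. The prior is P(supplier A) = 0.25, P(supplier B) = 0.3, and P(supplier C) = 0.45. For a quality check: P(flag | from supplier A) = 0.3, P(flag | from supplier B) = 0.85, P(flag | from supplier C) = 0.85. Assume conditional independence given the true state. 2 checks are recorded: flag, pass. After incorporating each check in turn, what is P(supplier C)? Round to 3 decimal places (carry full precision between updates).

Each posterior becomes the prior for the next update.
After 'flag': normaliser = 0.3·0.2500 + 0.85·0.3000 + 0.85·0.4500; P(supplier A) ≈ 0.1053, P(supplier B) ≈ 0.3579, P(supplier C) ≈ 0.5368
After 'pass': normaliser = 0.7·0.1053 + 0.15·0.3579 + 0.15·0.5368; P(supplier A) ≈ 0.3544, P(supplier B) ≈ 0.2582, P(supplier C) ≈ 0.3873

0.387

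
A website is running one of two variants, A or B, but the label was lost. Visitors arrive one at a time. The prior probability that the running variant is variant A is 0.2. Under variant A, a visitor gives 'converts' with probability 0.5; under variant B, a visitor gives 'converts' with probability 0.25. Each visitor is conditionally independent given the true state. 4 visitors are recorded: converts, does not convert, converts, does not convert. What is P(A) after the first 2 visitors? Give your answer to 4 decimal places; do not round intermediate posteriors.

Apply Bayes' rule sequentially, carrying P(A) forward.
After 'converts': P(A) = 0.5·0.2000 / (0.5·0.2000 + 0.25·0.8000) ≈ 0.3333
After 'does not convert': P(A) = 0.5·0.3333 / (0.5·0.3333 + 0.75·0.6667) ≈ 0.2500

0.2500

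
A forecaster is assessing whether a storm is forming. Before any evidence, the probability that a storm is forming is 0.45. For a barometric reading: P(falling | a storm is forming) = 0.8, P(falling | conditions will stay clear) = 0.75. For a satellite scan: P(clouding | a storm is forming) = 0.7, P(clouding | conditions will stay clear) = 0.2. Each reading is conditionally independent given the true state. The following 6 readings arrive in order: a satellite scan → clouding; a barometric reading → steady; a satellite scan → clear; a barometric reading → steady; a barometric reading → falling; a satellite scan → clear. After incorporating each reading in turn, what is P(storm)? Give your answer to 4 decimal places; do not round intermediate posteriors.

0.2156

After a satellite scan='clouding': P(storm) = 0.7·0.4500 / (0.7·0.4500 + 0.2·0.5500) ≈ 0.7412
After a barometric reading='steady': P(storm) = 0.2·0.7412 / (0.2·0.7412 + 0.25·0.2588) ≈ 0.6961
After a satellite scan='clear': P(storm) = 0.3·0.6961 / (0.3·0.6961 + 0.8·0.3039) ≈ 0.4621
After a barometric reading='steady': P(storm) = 0.2·0.4621 / (0.2·0.4621 + 0.25·0.5379) ≈ 0.4073
After a barometric reading='falling': P(storm) = 0.8·0.4073 / (0.8·0.4073 + 0.75·0.5927) ≈ 0.4230
After a satellite scan='clear': P(storm) = 0.3·0.4230 / (0.3·0.4230 + 0.8·0.5770) ≈ 0.2156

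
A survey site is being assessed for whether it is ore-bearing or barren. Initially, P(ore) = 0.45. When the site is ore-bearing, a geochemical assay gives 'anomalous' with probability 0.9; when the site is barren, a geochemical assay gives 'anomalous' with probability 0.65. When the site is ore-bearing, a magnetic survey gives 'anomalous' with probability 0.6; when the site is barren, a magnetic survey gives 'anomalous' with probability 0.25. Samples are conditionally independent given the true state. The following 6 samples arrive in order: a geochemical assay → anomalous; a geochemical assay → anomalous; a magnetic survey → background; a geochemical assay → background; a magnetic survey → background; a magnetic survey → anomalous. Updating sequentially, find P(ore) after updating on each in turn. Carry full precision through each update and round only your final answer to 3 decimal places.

0.234

After a geochemical assay='anomalous': P(ore) = 0.9·0.4500 / (0.9·0.4500 + 0.65·0.5500) ≈ 0.5311
After a geochemical assay='anomalous': P(ore) = 0.9·0.5311 / (0.9·0.5311 + 0.65·0.4689) ≈ 0.6107
After a magnetic survey='background': P(ore) = 0.4·0.6107 / (0.4·0.6107 + 0.75·0.3893) ≈ 0.4555
After a geochemical assay='background': P(ore) = 0.1·0.4555 / (0.1·0.4555 + 0.35·0.5445) ≈ 0.1929
After a magnetic survey='background': P(ore) = 0.4·0.1929 / (0.4·0.1929 + 0.75·0.8071) ≈ 0.1131
After a magnetic survey='anomalous': P(ore) = 0.6·0.1131 / (0.6·0.1131 + 0.25·0.8869) ≈ 0.2343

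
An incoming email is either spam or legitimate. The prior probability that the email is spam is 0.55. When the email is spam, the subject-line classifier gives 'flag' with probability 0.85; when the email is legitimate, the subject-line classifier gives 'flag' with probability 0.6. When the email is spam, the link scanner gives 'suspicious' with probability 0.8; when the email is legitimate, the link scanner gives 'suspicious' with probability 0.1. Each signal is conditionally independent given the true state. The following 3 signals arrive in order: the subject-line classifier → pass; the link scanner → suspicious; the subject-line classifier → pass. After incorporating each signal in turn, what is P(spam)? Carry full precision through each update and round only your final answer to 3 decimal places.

0.579

Each posterior becomes the prior for the next update.
After the subject-line classifier='pass': P(spam) = 0.15·0.5500 / (0.15·0.5500 + 0.4·0.4500) ≈ 0.3143
After the link scanner='suspicious': P(spam) = 0.8·0.3143 / (0.8·0.3143 + 0.1·0.6857) ≈ 0.7857
After the subject-line classifier='pass': P(spam) = 0.15·0.7857 / (0.15·0.7857 + 0.4·0.2143) ≈ 0.5789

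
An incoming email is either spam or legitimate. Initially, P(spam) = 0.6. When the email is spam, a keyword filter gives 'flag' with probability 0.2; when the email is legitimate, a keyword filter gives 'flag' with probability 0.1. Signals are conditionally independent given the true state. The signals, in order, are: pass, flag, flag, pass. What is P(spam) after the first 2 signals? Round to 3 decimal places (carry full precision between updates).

Each posterior becomes the prior for the next update.
After 'pass': P(spam) = 0.8·0.6000 / (0.8·0.6000 + 0.9·0.4000) ≈ 0.5714
After 'flag': P(spam) = 0.2·0.5714 / (0.2·0.5714 + 0.1·0.4286) ≈ 0.7273

0.727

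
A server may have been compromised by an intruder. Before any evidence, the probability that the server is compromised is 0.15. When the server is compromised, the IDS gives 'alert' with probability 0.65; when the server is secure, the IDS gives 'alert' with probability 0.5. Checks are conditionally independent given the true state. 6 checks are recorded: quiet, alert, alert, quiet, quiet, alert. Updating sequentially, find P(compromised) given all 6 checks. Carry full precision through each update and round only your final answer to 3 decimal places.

After 'quiet': P(compromised) = 0.35·0.1500 / (0.35·0.1500 + 0.5·0.8500) ≈ 0.1099
After 'alert': P(compromised) = 0.65·0.1099 / (0.65·0.1099 + 0.5·0.8901) ≈ 0.1384
After 'alert': P(compromised) = 0.65·0.1384 / (0.65·0.1384 + 0.5·0.8616) ≈ 0.1727
After 'quiet': P(compromised) = 0.35·0.1727 / (0.35·0.1727 + 0.5·0.8273) ≈ 0.1275
After 'quiet': P(compromised) = 0.35·0.1275 / (0.35·0.1275 + 0.5·0.8725) ≈ 0.0928
After 'alert': P(compromised) = 0.65·0.0928 / (0.65·0.0928 + 0.5·0.9072) ≈ 0.1174

0.117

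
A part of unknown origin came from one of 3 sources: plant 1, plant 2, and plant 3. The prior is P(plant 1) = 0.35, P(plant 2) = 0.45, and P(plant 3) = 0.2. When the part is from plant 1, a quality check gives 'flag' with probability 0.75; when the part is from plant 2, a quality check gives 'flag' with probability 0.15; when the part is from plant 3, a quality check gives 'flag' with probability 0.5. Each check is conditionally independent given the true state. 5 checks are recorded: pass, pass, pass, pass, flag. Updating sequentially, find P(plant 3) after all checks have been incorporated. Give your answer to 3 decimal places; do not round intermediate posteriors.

0.147

Each posterior becomes the prior for the next update.
After 'pass': normaliser = 0.25·0.3500 + 0.85·0.4500 + 0.5·0.2000; P(plant 1) ≈ 0.1535, P(plant 2) ≈ 0.6711, P(plant 3) ≈ 0.1754
After 'pass': normaliser = 0.25·0.1535 + 0.85·0.6711 + 0.5·0.1754; P(plant 1) ≈ 0.0551, P(plant 2) ≈ 0.8190, P(plant 3) ≈ 0.1259
After 'pass': normaliser = 0.25·0.0551 + 0.85·0.8190 + 0.5·0.1259; P(plant 1) ≈ 0.0178, P(plant 2) ≈ 0.9007, P(plant 3) ≈ 0.0815
After 'pass': normaliser = 0.25·0.0178 + 0.85·0.9007 + 0.5·0.0815; P(plant 1) ≈ 0.0055, P(plant 2) ≈ 0.9443, P(plant 3) ≈ 0.0502
After 'flag': normaliser = 0.75·0.0055 + 0.15·0.9443 + 0.5·0.0502; P(plant 1) ≈ 0.0241, P(plant 2) ≈ 0.8289, P(plant 3) ≈ 0.1470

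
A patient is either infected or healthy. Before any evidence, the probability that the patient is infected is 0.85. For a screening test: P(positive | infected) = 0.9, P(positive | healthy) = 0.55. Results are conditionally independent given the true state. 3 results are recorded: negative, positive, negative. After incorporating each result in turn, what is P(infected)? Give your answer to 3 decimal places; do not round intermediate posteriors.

0.314

After 'negative': P(infected) = 0.1·0.8500 / (0.1·0.8500 + 0.45·0.1500) ≈ 0.5574
After 'positive': P(infected) = 0.9·0.5574 / (0.9·0.5574 + 0.55·0.4426) ≈ 0.6733
After 'negative': P(infected) = 0.1·0.6733 / (0.1·0.6733 + 0.45·0.3267) ≈ 0.3141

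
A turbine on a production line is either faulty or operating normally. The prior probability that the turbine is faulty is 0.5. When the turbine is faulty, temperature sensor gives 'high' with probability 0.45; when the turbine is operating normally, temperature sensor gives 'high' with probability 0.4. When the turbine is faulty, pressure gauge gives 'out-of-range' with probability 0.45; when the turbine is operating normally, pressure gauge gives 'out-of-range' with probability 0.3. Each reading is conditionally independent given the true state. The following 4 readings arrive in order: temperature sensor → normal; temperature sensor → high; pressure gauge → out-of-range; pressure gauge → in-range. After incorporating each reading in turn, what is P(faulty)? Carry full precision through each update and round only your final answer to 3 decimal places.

0.549

After temperature sensor='normal': P(faulty) = 0.55·0.5000 / (0.55·0.5000 + 0.6·0.5000) ≈ 0.4783
After temperature sensor='high': P(faulty) = 0.45·0.4783 / (0.45·0.4783 + 0.4·0.5217) ≈ 0.5077
After pressure gauge='out-of-range': P(faulty) = 0.45·0.5077 / (0.45·0.5077 + 0.3·0.4923) ≈ 0.6074
After pressure gauge='in-range': P(faulty) = 0.55·0.6074 / (0.55·0.6074 + 0.7·0.3926) ≈ 0.5486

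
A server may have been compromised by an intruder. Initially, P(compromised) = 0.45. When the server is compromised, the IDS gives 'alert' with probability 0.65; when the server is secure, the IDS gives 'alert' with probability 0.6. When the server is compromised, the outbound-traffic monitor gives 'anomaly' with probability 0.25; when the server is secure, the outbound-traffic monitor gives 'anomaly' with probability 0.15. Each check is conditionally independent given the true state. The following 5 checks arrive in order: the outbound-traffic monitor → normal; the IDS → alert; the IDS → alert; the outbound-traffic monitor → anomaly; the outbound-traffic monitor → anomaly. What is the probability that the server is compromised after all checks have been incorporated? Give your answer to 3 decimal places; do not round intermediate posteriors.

After the outbound-traffic monitor='normal': P(compromised) = 0.75·0.4500 / (0.75·0.4500 + 0.85·0.5500) ≈ 0.4193
After the IDS='alert': P(compromised) = 0.65·0.4193 / (0.65·0.4193 + 0.6·0.5807) ≈ 0.4389
After the IDS='alert': P(compromised) = 0.65·0.4389 / (0.65·0.4389 + 0.6·0.5611) ≈ 0.4587
After the outbound-traffic monitor='anomaly': P(compromised) = 0.25·0.4587 / (0.25·0.4587 + 0.15·0.5413) ≈ 0.5854
After the outbound-traffic monitor='anomaly': P(compromised) = 0.25·0.5854 / (0.25·0.5854 + 0.15·0.4146) ≈ 0.7018

0.702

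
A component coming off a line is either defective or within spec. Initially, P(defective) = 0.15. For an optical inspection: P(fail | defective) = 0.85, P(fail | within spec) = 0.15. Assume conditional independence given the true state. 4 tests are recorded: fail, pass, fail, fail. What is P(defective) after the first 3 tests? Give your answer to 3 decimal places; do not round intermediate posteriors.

0.500

After 'fail': P(defective) = 0.85·0.1500 / (0.85·0.1500 + 0.15·0.8500) ≈ 0.5000
After 'pass': P(defective) = 0.15·0.5000 / (0.15·0.5000 + 0.85·0.5000) ≈ 0.1500
After 'fail': P(defective) = 0.85·0.1500 / (0.85·0.1500 + 0.15·0.8500) ≈ 0.5000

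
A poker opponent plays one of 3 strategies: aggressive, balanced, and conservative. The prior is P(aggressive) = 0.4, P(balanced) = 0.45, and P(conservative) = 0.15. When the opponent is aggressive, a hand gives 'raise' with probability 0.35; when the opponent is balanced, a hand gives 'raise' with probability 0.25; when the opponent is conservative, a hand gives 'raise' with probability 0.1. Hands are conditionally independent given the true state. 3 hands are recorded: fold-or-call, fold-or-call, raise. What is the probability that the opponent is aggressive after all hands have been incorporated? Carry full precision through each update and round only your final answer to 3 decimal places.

After 'fold-or-call': normaliser = 0.65·0.4000 + 0.75·0.4500 + 0.9·0.1500; P(aggressive) ≈ 0.3549, P(balanced) ≈ 0.4608, P(conservative) ≈ 0.1843
After 'fold-or-call': normaliser = 0.65·0.3549 + 0.75·0.4608 + 0.9·0.1843; P(aggressive) ≈ 0.3109, P(balanced) ≈ 0.4656, P(conservative) ≈ 0.2235
After 'raise': normaliser = 0.35·0.3109 + 0.25·0.4656 + 0.1·0.2235; P(aggressive) ≈ 0.4395, P(balanced) ≈ 0.4702, P(conservative) ≈ 0.0903

0.440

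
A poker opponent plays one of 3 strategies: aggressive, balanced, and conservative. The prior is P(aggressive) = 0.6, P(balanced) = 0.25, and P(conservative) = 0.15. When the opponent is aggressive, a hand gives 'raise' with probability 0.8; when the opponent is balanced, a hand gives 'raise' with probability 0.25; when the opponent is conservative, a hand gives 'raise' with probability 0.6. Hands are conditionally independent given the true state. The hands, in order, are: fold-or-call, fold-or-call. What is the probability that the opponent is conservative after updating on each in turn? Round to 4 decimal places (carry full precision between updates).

0.1272

After 'fold-or-call': normaliser = 0.2·0.6000 + 0.75·0.2500 + 0.4·0.1500; P(aggressive) ≈ 0.3265, P(balanced) ≈ 0.5102, P(conservative) ≈ 0.1633
After 'fold-or-call': normaliser = 0.2·0.3265 + 0.75·0.5102 + 0.4·0.1633; P(aggressive) ≈ 0.1272, P(balanced) ≈ 0.7455, P(conservative) ≈ 0.1272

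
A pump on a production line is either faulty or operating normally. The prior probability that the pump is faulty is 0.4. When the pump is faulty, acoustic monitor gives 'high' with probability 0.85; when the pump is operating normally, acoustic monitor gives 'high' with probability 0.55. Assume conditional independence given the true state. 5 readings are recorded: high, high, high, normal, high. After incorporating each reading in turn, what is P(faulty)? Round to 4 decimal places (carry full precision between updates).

Each posterior becomes the prior for the next update.
After 'high': P(faulty) = 0.85·0.4000 / (0.85·0.4000 + 0.55·0.6000) ≈ 0.5075
After 'high': P(faulty) = 0.85·0.5075 / (0.85·0.5075 + 0.55·0.4925) ≈ 0.6142
After 'high': P(faulty) = 0.85·0.6142 / (0.85·0.6142 + 0.55·0.3858) ≈ 0.7111
After 'normal': P(faulty) = 0.15·0.7111 / (0.15·0.7111 + 0.45·0.2889) ≈ 0.4506
After 'high': P(faulty) = 0.85·0.4506 / (0.85·0.4506 + 0.55·0.5494) ≈ 0.5590

0.5590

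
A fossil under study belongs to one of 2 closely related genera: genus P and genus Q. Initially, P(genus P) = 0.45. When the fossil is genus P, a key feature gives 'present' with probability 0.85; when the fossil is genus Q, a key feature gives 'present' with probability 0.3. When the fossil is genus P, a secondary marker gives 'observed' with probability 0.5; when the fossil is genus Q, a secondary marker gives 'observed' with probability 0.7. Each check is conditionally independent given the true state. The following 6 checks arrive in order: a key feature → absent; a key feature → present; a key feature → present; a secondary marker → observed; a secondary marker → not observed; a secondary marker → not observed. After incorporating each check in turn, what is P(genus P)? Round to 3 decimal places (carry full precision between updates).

0.736

After a key feature='absent': P(genus P) = 0.15·0.4500 / (0.15·0.4500 + 0.7·0.5500) ≈ 0.1492
After a key feature='present': P(genus P) = 0.85·0.1492 / (0.85·0.1492 + 0.3·0.8508) ≈ 0.3319
After a key feature='present': P(genus P) = 0.85·0.3319 / (0.85·0.3319 + 0.3·0.6681) ≈ 0.5846
After a secondary marker='observed': P(genus P) = 0.5·0.5846 / (0.5·0.5846 + 0.7·0.4154) ≈ 0.5013
After a secondary marker='not observed': P(genus P) = 0.5·0.5013 / (0.5·0.5013 + 0.3·0.4987) ≈ 0.6262
After a secondary marker='not observed': P(genus P) = 0.5·0.6262 / (0.5·0.6262 + 0.3·0.3738) ≈ 0.7363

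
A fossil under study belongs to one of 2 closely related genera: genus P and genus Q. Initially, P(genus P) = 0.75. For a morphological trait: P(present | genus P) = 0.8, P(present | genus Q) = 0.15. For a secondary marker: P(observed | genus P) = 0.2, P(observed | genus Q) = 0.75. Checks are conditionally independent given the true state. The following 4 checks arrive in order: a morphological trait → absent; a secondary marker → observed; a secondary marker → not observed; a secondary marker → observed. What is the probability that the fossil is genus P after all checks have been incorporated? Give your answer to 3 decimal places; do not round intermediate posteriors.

0.138

After a morphological trait='absent': P(genus P) = 0.2·0.7500 / (0.2·0.7500 + 0.85·0.2500) ≈ 0.4138
After a secondary marker='observed': P(genus P) = 0.2·0.4138 / (0.2·0.4138 + 0.75·0.5862) ≈ 0.1584
After a secondary marker='not observed': P(genus P) = 0.8·0.1584 / (0.8·0.1584 + 0.25·0.8416) ≈ 0.3759
After a secondary marker='observed': P(genus P) = 0.2·0.3759 / (0.2·0.3759 + 0.75·0.6241) ≈ 0.1384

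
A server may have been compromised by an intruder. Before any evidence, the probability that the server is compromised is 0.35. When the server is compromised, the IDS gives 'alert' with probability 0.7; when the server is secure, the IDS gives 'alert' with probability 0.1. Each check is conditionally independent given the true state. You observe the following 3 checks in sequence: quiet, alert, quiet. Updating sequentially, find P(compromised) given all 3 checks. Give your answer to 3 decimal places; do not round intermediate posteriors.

0.295

Apply Bayes' rule sequentially, carrying P(compromised) forward.
After 'quiet': P(compromised) = 0.3·0.3500 / (0.3·0.3500 + 0.9·0.6500) ≈ 0.1522
After 'alert': P(compromised) = 0.7·0.1522 / (0.7·0.1522 + 0.1·0.8478) ≈ 0.5568
After 'quiet': P(compromised) = 0.3·0.5568 / (0.3·0.5568 + 0.9·0.4432) ≈ 0.2952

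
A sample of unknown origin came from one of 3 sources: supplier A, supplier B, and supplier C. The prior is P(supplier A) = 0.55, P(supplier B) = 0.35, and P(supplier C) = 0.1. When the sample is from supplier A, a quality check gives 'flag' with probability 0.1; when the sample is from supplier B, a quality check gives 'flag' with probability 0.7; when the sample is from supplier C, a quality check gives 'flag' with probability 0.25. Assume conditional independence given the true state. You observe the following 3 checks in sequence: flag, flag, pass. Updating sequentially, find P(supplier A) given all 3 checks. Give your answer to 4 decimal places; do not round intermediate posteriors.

After 'flag': normaliser = 0.1·0.5500 + 0.7·0.3500 + 0.25·0.1000; P(supplier A) ≈ 0.1692, P(supplier B) ≈ 0.7538, P(supplier C) ≈ 0.0769
After 'flag': normaliser = 0.1·0.1692 + 0.7·0.7538 + 0.25·0.0769; P(supplier A) ≈ 0.0300, P(supplier B) ≈ 0.9359, P(supplier C) ≈ 0.0341
After 'pass': normaliser = 0.9·0.0300 + 0.3·0.9359 + 0.75·0.0341; P(supplier A) ≈ 0.0810, P(supplier B) ≈ 0.8422, P(supplier C) ≈ 0.0767

0.0810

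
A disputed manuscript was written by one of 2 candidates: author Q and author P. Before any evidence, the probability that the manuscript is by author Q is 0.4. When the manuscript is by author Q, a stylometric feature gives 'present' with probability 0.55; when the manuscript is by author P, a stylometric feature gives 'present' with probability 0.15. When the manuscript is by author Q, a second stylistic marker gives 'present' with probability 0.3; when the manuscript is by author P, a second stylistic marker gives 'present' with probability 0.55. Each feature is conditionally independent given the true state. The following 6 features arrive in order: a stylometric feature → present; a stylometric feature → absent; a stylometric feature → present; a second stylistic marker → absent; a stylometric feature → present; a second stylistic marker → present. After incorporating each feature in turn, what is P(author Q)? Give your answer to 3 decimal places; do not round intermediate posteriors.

0.937

After a stylometric feature='present': P(author Q) = 0.55·0.4000 / (0.55·0.4000 + 0.15·0.6000) ≈ 0.7097
After a stylometric feature='absent': P(author Q) = 0.45·0.7097 / (0.45·0.7097 + 0.85·0.2903) ≈ 0.5641
After a stylometric feature='present': P(author Q) = 0.55·0.5641 / (0.55·0.5641 + 0.15·0.4359) ≈ 0.8259
After a second stylistic marker='absent': P(author Q) = 0.7·0.8259 / (0.7·0.8259 + 0.45·0.1741) ≈ 0.8807
After a stylometric feature='present': P(author Q) = 0.55·0.8807 / (0.55·0.8807 + 0.15·0.1193) ≈ 0.9644
After a second stylistic marker='present': P(author Q) = 0.3·0.9644 / (0.3·0.9644 + 0.55·0.0356) ≈ 0.9366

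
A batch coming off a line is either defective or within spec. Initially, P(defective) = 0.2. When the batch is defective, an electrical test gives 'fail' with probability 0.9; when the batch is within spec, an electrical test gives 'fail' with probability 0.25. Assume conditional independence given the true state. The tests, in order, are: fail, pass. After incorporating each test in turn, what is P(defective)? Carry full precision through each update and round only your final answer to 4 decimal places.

After 'fail': P(defective) = 0.9·0.2000 / (0.9·0.2000 + 0.25·0.8000) ≈ 0.4737
After 'pass': P(defective) = 0.1·0.4737 / (0.1·0.4737 + 0.75·0.5263) ≈ 0.1071

0.1071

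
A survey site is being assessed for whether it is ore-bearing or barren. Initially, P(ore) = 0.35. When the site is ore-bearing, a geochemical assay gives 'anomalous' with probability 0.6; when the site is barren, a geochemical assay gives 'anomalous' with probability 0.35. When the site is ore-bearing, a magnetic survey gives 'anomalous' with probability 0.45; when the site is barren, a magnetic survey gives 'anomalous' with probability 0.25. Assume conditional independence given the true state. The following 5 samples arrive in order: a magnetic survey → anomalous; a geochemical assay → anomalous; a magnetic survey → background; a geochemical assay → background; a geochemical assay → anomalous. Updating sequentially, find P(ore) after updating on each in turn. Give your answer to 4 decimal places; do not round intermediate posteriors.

0.5624

After a magnetic survey='anomalous': P(ore) = 0.45·0.3500 / (0.45·0.3500 + 0.25·0.6500) ≈ 0.4922
After a geochemical assay='anomalous': P(ore) = 0.6·0.4922 / (0.6·0.4922 + 0.35·0.5078) ≈ 0.6243
After a magnetic survey='background': P(ore) = 0.55·0.6243 / (0.55·0.6243 + 0.75·0.3757) ≈ 0.5492
After a geochemical assay='background': P(ore) = 0.4·0.5492 / (0.4·0.5492 + 0.65·0.4508) ≈ 0.4285
After a geochemical assay='anomalous': P(ore) = 0.6·0.4285 / (0.6·0.4285 + 0.35·0.5715) ≈ 0.5624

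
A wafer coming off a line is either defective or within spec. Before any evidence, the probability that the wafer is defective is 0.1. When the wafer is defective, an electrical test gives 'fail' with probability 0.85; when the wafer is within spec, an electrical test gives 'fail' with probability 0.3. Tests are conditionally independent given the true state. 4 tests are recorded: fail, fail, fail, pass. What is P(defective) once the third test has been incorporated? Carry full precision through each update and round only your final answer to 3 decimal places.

0.716

After 'fail': P(defective) = 0.85·0.1000 / (0.85·0.1000 + 0.3·0.9000) ≈ 0.2394
After 'fail': P(defective) = 0.85·0.2394 / (0.85·0.2394 + 0.3·0.7606) ≈ 0.4715
After 'fail': P(defective) = 0.85·0.4715 / (0.85·0.4715 + 0.3·0.5285) ≈ 0.7165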